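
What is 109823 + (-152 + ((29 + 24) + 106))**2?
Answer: 109872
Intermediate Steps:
109823 + (-152 + ((29 + 24) + 106))**2 = 109823 + (-152 + (53 + 106))**2 = 109823 + (-152 + 159)**2 = 109823 + 7**2 = 109823 + 49 = 109872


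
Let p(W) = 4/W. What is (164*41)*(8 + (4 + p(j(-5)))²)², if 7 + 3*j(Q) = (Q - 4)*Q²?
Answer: 10585086561729/2829124 ≈ 3.7415e+6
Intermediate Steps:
j(Q) = -7/3 + Q²*(-4 + Q)/3 (j(Q) = -7/3 + ((Q - 4)*Q²)/3 = -7/3 + ((-4 + Q)*Q²)/3 = -7/3 + (Q²*(-4 + Q))/3 = -7/3 + Q²*(-4 + Q)/3)
(164*41)*(8 + (4 + p(j(-5)))²)² = (164*41)*(8 + (4 + 4/(-7/3 - 4/3*(-5)² + (⅓)*(-5)³))²)² = 6724*(8 + (4 + 4/(-7/3 - 4/3*25 + (⅓)*(-125)))²)² = 6724*(8 + (4 + 4/(-7/3 - 100/3 - 125/3))²)² = 6724*(8 + (4 + 4/(-232/3))²)² = 6724*(8 + (4 + 4*(-3/232))²)² = 6724*(8 + (4 - 3/58)²)² = 6724*(8 + (229/58)²)² = 6724*(8 + 52441/3364)² = 6724*(79353/3364)² = 6724*(6296898609/11316496) = 10585086561729/2829124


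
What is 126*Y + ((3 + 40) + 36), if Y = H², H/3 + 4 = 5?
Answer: 1213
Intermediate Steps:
H = 3 (H = -12 + 3*5 = -12 + 15 = 3)
Y = 9 (Y = 3² = 9)
126*Y + ((3 + 40) + 36) = 126*9 + ((3 + 40) + 36) = 1134 + (43 + 36) = 1134 + 79 = 1213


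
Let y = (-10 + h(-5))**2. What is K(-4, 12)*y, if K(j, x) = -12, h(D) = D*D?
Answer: -2700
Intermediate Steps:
h(D) = D**2
y = 225 (y = (-10 + (-5)**2)**2 = (-10 + 25)**2 = 15**2 = 225)
K(-4, 12)*y = -12*225 = -2700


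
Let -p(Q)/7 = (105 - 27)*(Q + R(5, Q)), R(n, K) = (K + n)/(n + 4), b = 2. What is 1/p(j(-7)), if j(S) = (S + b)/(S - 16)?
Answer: -23/10010 ≈ -0.0022977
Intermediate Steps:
j(S) = (2 + S)/(-16 + S) (j(S) = (S + 2)/(S - 16) = (2 + S)/(-16 + S))
R(n, K) = (K + n)/(4 + n)
p(Q) = -910/3 - 1820*Q/3 (p(Q) = -7*(105 - 27)*(Q + (Q + 5)/(4 + 5)) = -546*(Q + (5 + Q)/9) = -546*(Q + (5/9 + Q/9)) = -546*(5/9 + 10*Q/9) = -7*(130/3 + 260*Q/3) = -910/3 - 1820*Q/3)
1/p(j(-7)) = 1/(-910/3 - 1820*(2 - 7)/(3*(-16 - 7))) = 1/(-910/3 - 1820*(-5)/(3*(-23))) = 1/(-910/3 - (-1820)*(-5)/69) = 1/(-910/3 - 1820/3*5/23) = 1/(-910/3 - 9100/69) = 1/(-10010/23) = -23/10010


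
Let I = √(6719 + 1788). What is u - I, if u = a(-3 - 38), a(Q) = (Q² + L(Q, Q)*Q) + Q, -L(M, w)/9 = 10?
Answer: 5330 - √8507 ≈ 5237.8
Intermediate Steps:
L(M, w) = -90 (L(M, w) = -9*10 = -90)
a(Q) = Q² - 89*Q (a(Q) = (Q² - 90*Q) + Q = Q² - 89*Q)
u = 5330 (u = (-3 - 38)*(-89 + (-3 - 38)) = -41*(-89 - 41) = -41*(-130) = 5330)
I = √8507 ≈ 92.233
u - I = 5330 - √8507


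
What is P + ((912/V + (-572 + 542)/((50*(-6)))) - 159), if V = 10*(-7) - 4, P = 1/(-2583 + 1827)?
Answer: -23947619/139860 ≈ -171.23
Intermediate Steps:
P = -1/756 (P = 1/(-756) = -1/756 ≈ -0.0013228)
V = -74 (V = -70 - 4 = -74)
P + ((912/V + (-572 + 542)/((50*(-6)))) - 159) = -1/756 + ((912/(-74) + (-572 + 542)/((50*(-6)))) - 159) = -1/756 + ((912*(-1/74) - 30/(-300)) - 159) = -1/756 + ((-456/37 - 30*(-1/300)) - 159) = -1/756 + ((-456/37 + 1/10) - 159) = -1/756 + (-4523/370 - 159) = -1/756 - 63353/370 = -23947619/139860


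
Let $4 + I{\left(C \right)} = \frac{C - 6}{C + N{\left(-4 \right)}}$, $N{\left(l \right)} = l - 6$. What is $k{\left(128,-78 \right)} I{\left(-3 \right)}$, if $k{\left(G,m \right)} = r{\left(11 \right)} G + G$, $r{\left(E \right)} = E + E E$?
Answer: $- \frac{732032}{13} \approx -56310.0$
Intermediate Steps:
$r{\left(E \right)} = E + E^{2}$
$N{\left(l \right)} = -6 + l$ ($N{\left(l \right)} = l - 6 = -6 + l$)
$k{\left(G,m \right)} = 133 G$ ($k{\left(G,m \right)} = 11 \left(1 + 11\right) G + G = 11 \cdot 12 G + G = 132 G + G = 133 G$)
$I{\left(C \right)} = -4 + \frac{-6 + C}{-10 + C}$ ($I{\left(C \right)} = -4 + \frac{C - 6}{C - 10} = -4 + \frac{-6 + C}{C - 10} = -4 + \frac{-6 + C}{-10 + C}$)
$k{\left(128,-78 \right)} I{\left(-3 \right)} = 133 \cdot 128 \frac{34 - -9}{-10 - 3} = 17024 \frac{34 + 9}{-13} = 17024 \left(\left(- \frac{1}{13}\right) 43\right) = 17024 \left(- \frac{43}{13}\right) = - \frac{732032}{13}$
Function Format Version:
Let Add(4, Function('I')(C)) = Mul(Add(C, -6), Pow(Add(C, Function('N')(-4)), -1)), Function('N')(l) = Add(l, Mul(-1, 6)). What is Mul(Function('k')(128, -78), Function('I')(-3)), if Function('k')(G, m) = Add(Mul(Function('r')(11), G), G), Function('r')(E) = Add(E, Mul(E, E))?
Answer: Rational(-732032, 13) ≈ -56310.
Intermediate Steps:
Function('r')(E) = Add(E, Pow(E, 2))
Function('N')(l) = Add(-6, l) (Function('N')(l) = Add(l, -6) = Add(-6, l))
Function('k')(G, m) = Mul(133, G) (Function('k')(G, m) = Add(Mul(Mul(11, Add(1, 11)), G), G) = Add(Mul(Mul(11, 12), G), G) = Add(Mul(132, G), G) = Mul(133, G))
Function('I')(C) = Add(-4, Mul(Pow(Add(-10, C), -1), Add(-6, C))) (Function('I')(C) = Add(-4, Mul(Add(C, -6), Pow(Add(C, Add(-6, -4)), -1))) = Add(-4, Mul(Add(-6, C), Pow(Add(C, -10), -1))) = Add(-4, Mul(Add(-6, C), Pow(Add(-10, C), -1))) = Add(-4, Mul(Pow(Add(-10, C), -1), Add(-6, C))))
Mul(Function('k')(128, -78), Function('I')(-3)) = Mul(Mul(133, 128), Mul(Pow(Add(-10, -3), -1), Add(34, Mul(-3, -3)))) = Mul(17024, Mul(Pow(-13, -1), Add(34, 9))) = Mul(17024, Mul(Rational(-1, 13), 43)) = Mul(17024, Rational(-43, 13)) = Rational(-732032, 13)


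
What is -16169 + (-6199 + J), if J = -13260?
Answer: -35628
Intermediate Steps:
-16169 + (-6199 + J) = -16169 + (-6199 - 13260) = -16169 - 19459 = -35628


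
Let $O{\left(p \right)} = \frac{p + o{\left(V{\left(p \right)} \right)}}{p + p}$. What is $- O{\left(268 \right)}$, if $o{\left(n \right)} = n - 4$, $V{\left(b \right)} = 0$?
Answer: $- \frac{33}{67} \approx -0.49254$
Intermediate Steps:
$o{\left(n \right)} = -4 + n$ ($o{\left(n \right)} = n - 4 = -4 + n$)
$O{\left(p \right)} = \frac{-4 + p}{2 p}$ ($O{\left(p \right)} = \frac{p + \left(-4 + 0\right)}{p + p} = \frac{p - 4}{2 p} = \left(-4 + p\right) \frac{1}{2 p} = \frac{-4 + p}{2 p}$)
$- O{\left(268 \right)} = - \frac{-4 + 268}{2 \cdot 268} = - \frac{264}{2 \cdot 268} = \left(-1\right) \frac{33}{67} = - \frac{33}{67}$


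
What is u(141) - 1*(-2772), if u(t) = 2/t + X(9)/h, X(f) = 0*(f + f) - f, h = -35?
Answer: 13681159/4935 ≈ 2772.3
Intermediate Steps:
X(f) = -f (X(f) = 0*(2*f) - f = 0 - f = -f)
u(t) = 9/35 + 2/t (u(t) = 2/t - 1*9/(-35) = 2/t - 9*(-1/35) = 2/t + 9/35 = 9/35 + 2/t)
u(141) - 1*(-2772) = (9/35 + 2/141) - 1*(-2772) = (9/35 + 2*(1/141)) + 2772 = (9/35 + 2/141) + 2772 = 1339/4935 + 2772 = 13681159/4935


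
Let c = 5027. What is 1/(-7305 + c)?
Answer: -1/2278 ≈ -0.00043898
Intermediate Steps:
1/(-7305 + c) = 1/(-7305 + 5027) = 1/(-2278) = -1/2278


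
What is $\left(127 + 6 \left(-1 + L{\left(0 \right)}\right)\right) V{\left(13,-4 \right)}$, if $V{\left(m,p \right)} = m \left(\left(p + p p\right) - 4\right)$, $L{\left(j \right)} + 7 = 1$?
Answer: $8840$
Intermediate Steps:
$L{\left(j \right)} = -6$ ($L{\left(j \right)} = -7 + 1 = -6$)
$V{\left(m,p \right)} = m \left(-4 + p + p^{2}\right)$ ($V{\left(m,p \right)} = m \left(\left(p + p^{2}\right) - 4\right) = m \left(-4 + p + p^{2}\right)$)
$\left(127 + 6 \left(-1 + L{\left(0 \right)}\right)\right) V{\left(13,-4 \right)} = \left(127 + 6 \left(-1 - 6\right)\right) 13 \left(-4 - 4 + \left(-4\right)^{2}\right) = \left(127 + 6 \left(-7\right)\right) 13 \left(-4 - 4 + 16\right) = \left(127 - 42\right) 13 \cdot 8 = 85 \cdot 104 = 8840$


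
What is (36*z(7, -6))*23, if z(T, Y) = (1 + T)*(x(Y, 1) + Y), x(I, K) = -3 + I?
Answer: -99360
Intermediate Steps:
z(T, Y) = (1 + T)*(-3 + 2*Y) (z(T, Y) = (1 + T)*((-3 + Y) + Y) = (1 + T)*(-3 + 2*Y))
(36*z(7, -6))*23 = (36*(-3 + 2*(-6) + 7*(-6) + 7*(-3 - 6)))*23 = (36*(-3 - 12 - 42 + 7*(-9)))*23 = (36*(-3 - 12 - 42 - 63))*23 = (36*(-120))*23 = -4320*23 = -99360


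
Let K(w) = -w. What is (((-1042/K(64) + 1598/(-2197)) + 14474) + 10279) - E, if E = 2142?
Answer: 1590737245/70304 ≈ 22627.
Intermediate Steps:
(((-1042/K(64) + 1598/(-2197)) + 14474) + 10279) - E = (((-1042/((-1*64)) + 1598/(-2197)) + 14474) + 10279) - 1*2142 = (((-1042/(-64) + 1598*(-1/2197)) + 14474) + 10279) - 2142 = (((-1042*(-1/64) - 1598/2197) + 14474) + 10279) - 2142 = (((521/32 - 1598/2197) + 14474) + 10279) - 2142 = ((1093501/70304 + 14474) + 10279) - 2142 = (1018673597/70304 + 10279) - 2142 = 1741328413/70304 - 2142 = 1590737245/70304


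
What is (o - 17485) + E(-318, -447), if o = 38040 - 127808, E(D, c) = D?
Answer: -107571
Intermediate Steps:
o = -89768
(o - 17485) + E(-318, -447) = (-89768 - 17485) - 318 = -107253 - 318 = -107571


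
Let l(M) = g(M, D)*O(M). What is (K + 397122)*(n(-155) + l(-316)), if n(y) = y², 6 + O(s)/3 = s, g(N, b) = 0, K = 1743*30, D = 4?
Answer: 10797123300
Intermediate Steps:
K = 52290
O(s) = -18 + 3*s
l(M) = 0 (l(M) = 0*(-18 + 3*M) = 0)
(K + 397122)*(n(-155) + l(-316)) = (52290 + 397122)*((-155)² + 0) = 449412*(24025 + 0) = 449412*24025 = 10797123300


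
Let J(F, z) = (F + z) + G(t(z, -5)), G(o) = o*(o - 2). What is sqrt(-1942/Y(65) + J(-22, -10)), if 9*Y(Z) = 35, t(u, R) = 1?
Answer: I*sqrt(652155)/35 ≈ 23.073*I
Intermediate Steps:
Y(Z) = 35/9 (Y(Z) = (1/9)*35 = 35/9)
G(o) = o*(-2 + o)
J(F, z) = -1 + F + z (J(F, z) = (F + z) + 1*(-2 + 1) = (F + z) + 1*(-1) = (F + z) - 1 = -1 + F + z)
sqrt(-1942/Y(65) + J(-22, -10)) = sqrt(-1942/35/9 + (-1 - 22 - 10)) = sqrt(-1942*9/35 - 33) = sqrt(-17478/35 - 33) = sqrt(-18633/35) = I*sqrt(652155)/35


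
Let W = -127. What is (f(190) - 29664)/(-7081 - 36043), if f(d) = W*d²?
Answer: 1153591/10781 ≈ 107.00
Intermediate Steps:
f(d) = -127*d²
(f(190) - 29664)/(-7081 - 36043) = (-127*190² - 29664)/(-7081 - 36043) = (-127*36100 - 29664)/(-43124) = (-4584700 - 29664)*(-1/43124) = -4614364*(-1/43124) = 1153591/10781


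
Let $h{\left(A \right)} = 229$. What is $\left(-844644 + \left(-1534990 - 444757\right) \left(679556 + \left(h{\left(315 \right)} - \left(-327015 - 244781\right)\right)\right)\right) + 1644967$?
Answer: $-2477812929684$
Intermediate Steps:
$\left(-844644 + \left(-1534990 - 444757\right) \left(679556 + \left(h{\left(315 \right)} - \left(-327015 - 244781\right)\right)\right)\right) + 1644967 = \left(-844644 + \left(-1534990 - 444757\right) \left(679556 + \left(229 - \left(-327015 - 244781\right)\right)\right)\right) + 1644967 = \left(-844644 - 1979747 \left(679556 + \left(229 - -571796\right)\right)\right) + 1644967 = \left(-844644 - 1979747 \left(679556 + \left(229 + 571796\right)\right)\right) + 1644967 = \left(-844644 - 1979747 \left(679556 + 572025\right)\right) + 1644967 = \left(-844644 - 2477813730007\right) + 1644967 = -2477814574651 + 1644967 = -2477812929684$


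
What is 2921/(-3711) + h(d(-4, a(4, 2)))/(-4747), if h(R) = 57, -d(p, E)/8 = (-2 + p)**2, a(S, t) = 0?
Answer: -14077514/17616117 ≈ -0.79913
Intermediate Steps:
d(p, E) = -8*(-2 + p)**2
2921/(-3711) + h(d(-4, a(4, 2)))/(-4747) = 2921/(-3711) + 57/(-4747) = 2921*(-1/3711) + 57*(-1/4747) = -2921/3711 - 57/4747 = -14077514/17616117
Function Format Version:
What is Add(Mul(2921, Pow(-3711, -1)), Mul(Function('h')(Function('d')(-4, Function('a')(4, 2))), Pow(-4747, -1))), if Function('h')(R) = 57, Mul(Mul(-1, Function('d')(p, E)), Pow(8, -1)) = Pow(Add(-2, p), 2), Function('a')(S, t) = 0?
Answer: Rational(-14077514, 17616117) ≈ -0.79913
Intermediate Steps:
Function('d')(p, E) = Mul(-8, Pow(Add(-2, p), 2))
Add(Mul(2921, Pow(-3711, -1)), Mul(Function('h')(Function('d')(-4, Function('a')(4, 2))), Pow(-4747, -1))) = Add(Mul(2921, Pow(-3711, -1)), Mul(57, Pow(-4747, -1))) = Add(Mul(2921, Rational(-1, 3711)), Mul(57, Rational(-1, 4747))) = Add(Rational(-2921, 3711), Rational(-57, 4747)) = Rational(-14077514, 17616117)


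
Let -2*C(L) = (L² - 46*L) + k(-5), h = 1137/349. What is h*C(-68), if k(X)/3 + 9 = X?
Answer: -4383135/349 ≈ -12559.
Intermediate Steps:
h = 1137/349 (h = 1137*(1/349) = 1137/349 ≈ 3.2579)
k(X) = -27 + 3*X
C(L) = 21 + 23*L - L²/2 (C(L) = -((L² - 46*L) + (-27 + 3*(-5)))/2 = -((L² - 46*L) + (-27 - 15))/2 = -((L² - 46*L) - 42)/2 = -(-42 + L² - 46*L)/2 = 21 + 23*L - L²/2)
h*C(-68) = 1137*(21 + 23*(-68) - ½*(-68)²)/349 = 1137*(21 - 1564 - ½*4624)/349 = 1137*(21 - 1564 - 2312)/349 = (1137/349)*(-3855) = -4383135/349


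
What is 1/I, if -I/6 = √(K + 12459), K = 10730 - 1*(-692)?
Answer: -√23881/143286 ≈ -0.0010785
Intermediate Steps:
K = 11422 (K = 10730 + 692 = 11422)
I = -6*√23881 (I = -6*√(11422 + 12459) = -6*√23881 ≈ -927.21)
1/I = 1/(-6*√23881) = -√23881/143286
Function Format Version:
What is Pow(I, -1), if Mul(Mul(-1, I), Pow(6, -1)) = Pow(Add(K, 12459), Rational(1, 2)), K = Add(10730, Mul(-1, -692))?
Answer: Mul(Rational(-1, 143286), Pow(23881, Rational(1, 2))) ≈ -0.0010785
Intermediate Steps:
K = 11422 (K = Add(10730, 692) = 11422)
I = Mul(-6, Pow(23881, Rational(1, 2))) (I = Mul(-6, Pow(Add(11422, 12459), Rational(1, 2))) = Mul(-6, Pow(23881, Rational(1, 2))) ≈ -927.21)
Pow(I, -1) = Pow(Mul(-6, Pow(23881, Rational(1, 2))), -1) = Mul(Rational(-1, 143286), Pow(23881, Rational(1, 2)))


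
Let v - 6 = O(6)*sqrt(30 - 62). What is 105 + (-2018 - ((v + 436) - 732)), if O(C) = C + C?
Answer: -1623 - 48*I*sqrt(2) ≈ -1623.0 - 67.882*I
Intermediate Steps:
O(C) = 2*C
v = 6 + 48*I*sqrt(2) (v = 6 + (2*6)*sqrt(30 - 62) = 6 + 12*sqrt(-32) = 6 + 12*(4*I*sqrt(2)) = 6 + 48*I*sqrt(2) ≈ 6.0 + 67.882*I)
105 + (-2018 - ((v + 436) - 732)) = 105 + (-2018 - (((6 + 48*I*sqrt(2)) + 436) - 732)) = 105 + (-2018 - ((442 + 48*I*sqrt(2)) - 732)) = 105 + (-2018 - (-290 + 48*I*sqrt(2))) = 105 + (-2018 + (290 - 48*I*sqrt(2))) = 105 + (-1728 - 48*I*sqrt(2)) = -1623 - 48*I*sqrt(2)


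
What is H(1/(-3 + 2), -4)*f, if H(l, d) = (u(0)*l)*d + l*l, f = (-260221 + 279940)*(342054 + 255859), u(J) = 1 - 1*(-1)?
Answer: 106112218023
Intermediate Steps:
u(J) = 2 (u(J) = 1 + 1 = 2)
f = 11790246447 (f = 19719*597913 = 11790246447)
H(l, d) = l**2 + 2*d*l (H(l, d) = (2*l)*d + l*l = 2*d*l + l**2 = l**2 + 2*d*l)
H(1/(-3 + 2), -4)*f = ((1/(-3 + 2) + 2*(-4))/(-3 + 2))*11790246447 = ((1/(-1) - 8)/(-1))*11790246447 = -(-1 - 8)*11790246447 = -1*(-9)*11790246447 = 9*11790246447 = 106112218023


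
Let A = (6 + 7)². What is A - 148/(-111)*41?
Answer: 671/3 ≈ 223.67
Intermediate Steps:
A = 169 (A = 13² = 169)
A - 148/(-111)*41 = 169 - 148/(-111)*41 = 169 - 148*(-1/111)*41 = 169 + (4/3)*41 = 169 + 164/3 = 671/3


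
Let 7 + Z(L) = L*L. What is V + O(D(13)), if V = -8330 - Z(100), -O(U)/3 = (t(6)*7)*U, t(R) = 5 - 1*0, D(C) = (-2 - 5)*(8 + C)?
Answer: -2888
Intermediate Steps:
D(C) = -56 - 7*C (D(C) = -7*(8 + C) = -56 - 7*C)
t(R) = 5 (t(R) = 5 + 0 = 5)
Z(L) = -7 + L² (Z(L) = -7 + L*L = -7 + L²)
O(U) = -105*U (O(U) = -3*5*7*U = -105*U)
V = -18323 (V = -8330 - (-7 + 100²) = -8330 - (-7 + 10000) = -8330 - 1*9993 = -8330 - 9993 = -18323)
V + O(D(13)) = -18323 - 105*(-56 - 7*13) = -18323 - 105*(-56 - 91) = -18323 - 105*(-147) = -18323 + 15435 = -2888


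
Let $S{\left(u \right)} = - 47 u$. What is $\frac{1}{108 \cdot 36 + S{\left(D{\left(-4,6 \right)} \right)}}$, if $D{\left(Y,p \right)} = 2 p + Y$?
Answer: $\frac{1}{3512} \approx 0.00028474$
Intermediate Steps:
$D{\left(Y,p \right)} = Y + 2 p$
$\frac{1}{108 \cdot 36 + S{\left(D{\left(-4,6 \right)} \right)}} = \frac{1}{108 \cdot 36 - 47 \left(-4 + 2 \cdot 6\right)} = \frac{1}{3888 - 47 \left(-4 + 12\right)} = \frac{1}{3888 - 376} = \frac{1}{3512}$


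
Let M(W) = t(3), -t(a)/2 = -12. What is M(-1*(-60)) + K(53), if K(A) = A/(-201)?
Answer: 4771/201 ≈ 23.736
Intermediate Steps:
t(a) = 24 (t(a) = -2*(-12) = 24)
M(W) = 24
K(A) = -A/201 (K(A) = A*(-1/201) = -A/201)
M(-1*(-60)) + K(53) = 24 - 1/201*53 = 24 - 53/201 = 4771/201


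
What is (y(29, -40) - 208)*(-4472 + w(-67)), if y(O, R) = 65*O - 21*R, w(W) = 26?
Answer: -11190582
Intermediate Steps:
y(O, R) = -21*R + 65*O
(y(29, -40) - 208)*(-4472 + w(-67)) = ((-21*(-40) + 65*29) - 208)*(-4472 + 26) = ((840 + 1885) - 208)*(-4446) = (2725 - 208)*(-4446) = 2517*(-4446) = -11190582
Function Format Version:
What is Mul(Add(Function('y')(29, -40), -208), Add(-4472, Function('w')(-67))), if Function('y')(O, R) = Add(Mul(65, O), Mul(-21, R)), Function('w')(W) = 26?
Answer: -11190582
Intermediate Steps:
Function('y')(O, R) = Add(Mul(-21, R), Mul(65, O))
Mul(Add(Function('y')(29, -40), -208), Add(-4472, Function('w')(-67))) = Mul(Add(Add(Mul(-21, -40), Mul(65, 29)), -208), Add(-4472, 26)) = Mul(Add(Add(840, 1885), -208), -4446) = Mul(Add(2725, -208), -4446) = Mul(2517, -4446) = -11190582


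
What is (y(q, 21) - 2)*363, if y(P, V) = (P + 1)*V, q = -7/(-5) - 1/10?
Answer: 168069/10 ≈ 16807.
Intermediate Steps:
q = 13/10 (q = -7*(-⅕) - 1*⅒ = 7/5 - ⅒ = 13/10 ≈ 1.3000)
y(P, V) = V*(1 + P) (y(P, V) = (1 + P)*V = V*(1 + P))
(y(q, 21) - 2)*363 = (21*(1 + 13/10) - 2)*363 = (21*(23/10) - 2)*363 = (483/10 - 2)*363 = (463/10)*363 = 168069/10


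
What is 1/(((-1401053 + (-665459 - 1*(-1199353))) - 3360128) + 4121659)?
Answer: -1/105628 ≈ -9.4672e-6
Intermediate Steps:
1/(((-1401053 + (-665459 - 1*(-1199353))) - 3360128) + 4121659) = 1/(((-1401053 + (-665459 + 1199353)) - 3360128) + 4121659) = 1/(((-1401053 + 533894) - 3360128) + 4121659) = 1/((-867159 - 3360128) + 4121659) = 1/(-4227287 + 4121659) = 1/(-105628) = -1/105628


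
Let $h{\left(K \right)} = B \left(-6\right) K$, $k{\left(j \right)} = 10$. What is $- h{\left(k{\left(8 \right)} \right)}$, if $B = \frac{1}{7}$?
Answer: $\frac{60}{7} \approx 8.5714$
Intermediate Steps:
$B = \frac{1}{7} \approx 0.14286$
$h{\left(K \right)} = - \frac{6 K}{7}$ ($h{\left(K \right)} = \frac{1}{7} \left(-6\right) K = - \frac{6 K}{7}$)
$- h{\left(k{\left(8 \right)} \right)} = - \frac{\left(-6\right) 10}{7} = \left(-1\right) \left(- \frac{60}{7}\right) = \frac{60}{7}$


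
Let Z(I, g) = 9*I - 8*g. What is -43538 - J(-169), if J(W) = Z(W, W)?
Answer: -43369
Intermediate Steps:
Z(I, g) = -8*g + 9*I
J(W) = W (J(W) = -8*W + 9*W = W)
-43538 - J(-169) = -43538 - 1*(-169) = -43538 + 169 = -43369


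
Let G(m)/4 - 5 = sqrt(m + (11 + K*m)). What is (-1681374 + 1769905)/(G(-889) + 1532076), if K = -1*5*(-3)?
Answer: 8477374436/146707398789 - 88531*I*sqrt(14213)/586829595156 ≈ 0.057784 - 1.7986e-5*I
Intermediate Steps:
K = 15 (K = -5*(-3) = 15)
G(m) = 20 + 4*sqrt(11 + 16*m) (G(m) = 20 + 4*sqrt(m + (11 + 15*m)) = 20 + 4*sqrt(11 + 16*m))
(-1681374 + 1769905)/(G(-889) + 1532076) = (-1681374 + 1769905)/((20 + 4*sqrt(11 + 16*(-889))) + 1532076) = 88531/((20 + 4*sqrt(11 - 14224)) + 1532076) = 88531/((20 + 4*sqrt(-14213)) + 1532076) = 88531/((20 + 4*(I*sqrt(14213))) + 1532076) = 88531/((20 + 4*I*sqrt(14213)) + 1532076) = 88531/(1532096 + 4*I*sqrt(14213))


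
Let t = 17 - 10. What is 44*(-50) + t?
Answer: -2193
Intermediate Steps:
t = 7
44*(-50) + t = 44*(-50) + 7 = -2200 + 7 = -2193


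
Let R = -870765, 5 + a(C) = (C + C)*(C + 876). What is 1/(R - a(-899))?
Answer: -1/912114 ≈ -1.0964e-6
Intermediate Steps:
a(C) = -5 + 2*C*(876 + C) (a(C) = -5 + (C + C)*(C + 876) = -5 + (2*C)*(876 + C) = -5 + 2*C*(876 + C))
1/(R - a(-899)) = 1/(-870765 - (-5 + 2*(-899)² + 1752*(-899))) = 1/(-870765 - (-5 + 2*808201 - 1575048)) = 1/(-870765 - (-5 + 1616402 - 1575048)) = 1/(-870765 - 1*41349) = 1/(-870765 - 41349) = 1/(-912114) = -1/912114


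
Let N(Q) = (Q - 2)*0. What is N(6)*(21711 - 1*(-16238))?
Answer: 0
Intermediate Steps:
N(Q) = 0 (N(Q) = (-2 + Q)*0 = 0)
N(6)*(21711 - 1*(-16238)) = 0*(21711 - 1*(-16238)) = 0*(21711 + 16238) = 0*37949 = 0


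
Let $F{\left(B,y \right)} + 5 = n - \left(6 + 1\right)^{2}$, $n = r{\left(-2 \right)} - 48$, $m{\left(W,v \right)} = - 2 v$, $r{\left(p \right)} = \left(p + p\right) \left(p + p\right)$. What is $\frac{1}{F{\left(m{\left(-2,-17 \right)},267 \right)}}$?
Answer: $- \frac{1}{86} \approx -0.011628$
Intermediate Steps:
$r{\left(p \right)} = 4 p^{2}$ ($r{\left(p \right)} = 2 p 2 p = 4 p^{2}$)
$n = -32$ ($n = 4 \left(-2\right)^{2} - 48 = 4 \cdot 4 - 48 = 16 - 48 = -32$)
$F{\left(B,y \right)} = -86$ ($F{\left(B,y \right)} = -5 - \left(32 + \left(6 + 1\right)^{2}\right) = -5 - 81 = -86$)
$\frac{1}{F{\left(m{\left(-2,-17 \right)},267 \right)}} = \frac{1}{-86} = - \frac{1}{86}$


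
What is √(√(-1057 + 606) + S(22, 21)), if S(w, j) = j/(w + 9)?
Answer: √(651 + 961*I*√451)/31 ≈ 3.311 + 3.207*I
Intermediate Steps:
S(w, j) = j/(9 + w)
√(√(-1057 + 606) + S(22, 21)) = √(√(-1057 + 606) + 21/(9 + 22)) = √(√(-451) + 21/31) = √(I*√451 + 21*(1/31)) = √(I*√451 + 21/31) = √(21/31 + I*√451)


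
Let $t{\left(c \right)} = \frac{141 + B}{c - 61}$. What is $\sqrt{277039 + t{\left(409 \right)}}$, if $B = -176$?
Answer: $\frac{\sqrt{8387629719}}{174} \approx 526.34$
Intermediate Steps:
$t{\left(c \right)} = - \frac{35}{-61 + c}$ ($t{\left(c \right)} = \frac{141 - 176}{c - 61} = - \frac{35}{-61 + c}$)
$\sqrt{277039 + t{\left(409 \right)}} = \sqrt{277039 - \frac{35}{-61 + 409}} = \sqrt{277039 - \frac{35}{348}} = \sqrt{\frac{96409537}{348}} = \frac{\sqrt{8387629719}}{174}$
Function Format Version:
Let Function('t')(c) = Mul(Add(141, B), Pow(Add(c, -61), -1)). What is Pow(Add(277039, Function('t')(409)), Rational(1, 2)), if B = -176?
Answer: Mul(Rational(1, 174), Pow(8387629719, Rational(1, 2))) ≈ 526.34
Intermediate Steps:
Function('t')(c) = Mul(-35, Pow(Add(-61, c), -1)) (Function('t')(c) = Mul(Add(141, -176), Pow(Add(c, -61), -1)) = Mul(-35, Pow(Add(-61, c), -1)))
Pow(Add(277039, Function('t')(409)), Rational(1, 2)) = Pow(Add(277039, Mul(-35, Pow(Add(-61, 409), -1))), Rational(1, 2)) = Pow(Add(277039, Mul(-35, Pow(348, -1))), Rational(1, 2)) = Pow(Add(277039, Mul(-35, Rational(1, 348))), Rational(1, 2)) = Pow(Add(277039, Rational(-35, 348)), Rational(1, 2)) = Pow(Rational(96409537, 348), Rational(1, 2)) = Mul(Rational(1, 174), Pow(8387629719, Rational(1, 2)))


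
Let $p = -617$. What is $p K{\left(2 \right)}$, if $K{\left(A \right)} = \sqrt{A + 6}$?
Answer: $- 1234 \sqrt{2} \approx -1745.1$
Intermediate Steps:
$K{\left(A \right)} = \sqrt{6 + A}$
$p K{\left(2 \right)} = - 617 \sqrt{6 + 2} = - 617 \sqrt{8} = - 617 \cdot 2 \sqrt{2} = - 1234 \sqrt{2}$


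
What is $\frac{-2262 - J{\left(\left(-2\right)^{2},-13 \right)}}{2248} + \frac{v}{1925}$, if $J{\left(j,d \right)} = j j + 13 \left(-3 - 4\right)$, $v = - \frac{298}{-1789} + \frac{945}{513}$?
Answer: $- \frac{12995252139}{13372059400} \approx -0.97182$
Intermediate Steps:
$v = \frac{68277}{33991}$ ($v = \left(-298\right) \left(- \frac{1}{1789}\right) + 945 \cdot \frac{1}{513} = \frac{298}{1789} + \frac{35}{19} = \frac{68277}{33991} \approx 2.0087$)
$J{\left(j,d \right)} = -91 + j^{2}$ ($J{\left(j,d \right)} = j^{2} + 13 \left(-3 - 4\right) = j^{2} + 13 \left(-7\right) = j^{2} - 91 = -91 + j^{2}$)
$\frac{-2262 - J{\left(\left(-2\right)^{2},-13 \right)}}{2248} + \frac{v}{1925} = \frac{-2262 - \left(-91 + \left(\left(-2\right)^{2}\right)^{2}\right)}{2248} + \frac{68277}{33991 \cdot 1925} = \left(-2262 - \left(-91 + 4^{2}\right)\right) \frac{1}{2248} + \frac{68277}{33991} \cdot \frac{1}{1925} = \left(-2262 - \left(-91 + 16\right)\right) \frac{1}{2248} + \frac{6207}{5948425} = \left(-2262 - -75\right) \frac{1}{2248} + \frac{6207}{5948425} = \left(-2262 + 75\right) \frac{1}{2248} + \frac{6207}{5948425} = \left(-2187\right) \frac{1}{2248} + \frac{6207}{5948425} = - \frac{2187}{2248} + \frac{6207}{5948425} = - \frac{12995252139}{13372059400}$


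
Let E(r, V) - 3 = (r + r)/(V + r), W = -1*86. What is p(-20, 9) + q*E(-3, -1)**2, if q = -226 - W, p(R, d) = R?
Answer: -2855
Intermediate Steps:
W = -86
E(r, V) = 3 + 2*r/(V + r) (E(r, V) = 3 + (r + r)/(V + r) = 3 + (2*r)/(V + r) = 3 + 2*r/(V + r))
q = -140 (q = -226 - 1*(-86) = -226 + 86 = -140)
p(-20, 9) + q*E(-3, -1)**2 = -20 - 140*(3*(-1) + 5*(-3))**2/(-1 - 3)**2 = -20 - 140*(-3 - 15)**2/16 = -20 - 140*(-1/4*(-18))**2 = -20 - 140*(9/2)**2 = -20 - 140*81/4 = -20 - 2835 = -2855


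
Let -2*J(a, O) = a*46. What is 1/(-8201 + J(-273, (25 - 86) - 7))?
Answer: -1/1922 ≈ -0.00052029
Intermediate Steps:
J(a, O) = -23*a (J(a, O) = -a*46/2 = -23*a)
1/(-8201 + J(-273, (25 - 86) - 7)) = 1/(-8201 - 23*(-273)) = 1/(-8201 + 6279) = 1/(-1922) = -1/1922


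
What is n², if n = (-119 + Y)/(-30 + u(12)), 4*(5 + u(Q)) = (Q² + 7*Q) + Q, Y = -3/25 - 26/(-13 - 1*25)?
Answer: 3164850049/141015625 ≈ 22.443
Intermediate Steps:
Y = 268/475 (Y = -3*1/25 - 26/(-13 - 25) = -3/25 - 26/(-38) = -3/25 - 26*(-1/38) = -3/25 + 13/19 = 268/475 ≈ 0.56421)
u(Q) = -5 + 2*Q + Q²/4 (u(Q) = -5 + ((Q² + 7*Q) + Q)/4 = -5 + (Q² + 8*Q)/4 = -5 + (2*Q + Q²/4) = -5 + 2*Q + Q²/4)
n = -56257/11875 (n = (-119 + 268/475)/(-30 + (-5 + 2*12 + (¼)*12²)) = -56257/(475*(-30 + (-5 + 24 + (¼)*144))) = -56257/(475*(-30 + (-5 + 24 + 36))) = -56257/(475*(-30 + 55)) = -56257/475/25 = -56257/475*1/25 = -56257/11875 ≈ -4.7374)
n² = (-56257/11875)² = 3164850049/141015625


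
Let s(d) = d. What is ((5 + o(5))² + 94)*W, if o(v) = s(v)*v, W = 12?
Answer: 11928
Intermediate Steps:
o(v) = v² (o(v) = v*v = v²)
((5 + o(5))² + 94)*W = ((5 + 5²)² + 94)*12 = ((5 + 25)² + 94)*12 = (30² + 94)*12 = (900 + 94)*12 = 994*12 = 11928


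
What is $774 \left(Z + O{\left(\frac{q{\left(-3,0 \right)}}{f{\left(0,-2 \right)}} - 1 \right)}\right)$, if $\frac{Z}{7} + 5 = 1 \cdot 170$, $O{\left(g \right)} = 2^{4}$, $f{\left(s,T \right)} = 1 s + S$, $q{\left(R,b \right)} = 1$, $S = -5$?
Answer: $906354$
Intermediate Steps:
$f{\left(s,T \right)} = -5 + s$ ($f{\left(s,T \right)} = 1 s - 5 = s - 5 = -5 + s$)
$O{\left(g \right)} = 16$
$Z = 1155$ ($Z = -35 + 7 \cdot 1 \cdot 170 = -35 + 7 \cdot 170 = -35 + 1190 = 1155$)
$774 \left(Z + O{\left(\frac{q{\left(-3,0 \right)}}{f{\left(0,-2 \right)}} - 1 \right)}\right) = 774 \left(1155 + 16\right) = 774 \cdot 1171 = 906354$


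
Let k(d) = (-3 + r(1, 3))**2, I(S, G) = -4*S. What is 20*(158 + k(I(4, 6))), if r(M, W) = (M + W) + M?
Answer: 3240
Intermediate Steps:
r(M, W) = W + 2*M
k(d) = 4 (k(d) = (-3 + (3 + 2*1))**2 = (-3 + (3 + 2))**2 = (-3 + 5)**2 = 2**2 = 4)
20*(158 + k(I(4, 6))) = 20*(158 + 4) = 20*162 = 3240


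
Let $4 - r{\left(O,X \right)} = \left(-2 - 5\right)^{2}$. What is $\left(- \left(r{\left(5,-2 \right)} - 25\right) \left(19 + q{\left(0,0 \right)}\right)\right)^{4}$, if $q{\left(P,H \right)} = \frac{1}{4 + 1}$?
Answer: $3262849744896$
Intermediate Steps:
$q{\left(P,H \right)} = \frac{1}{5}$
$r{\left(O,X \right)} = -45$ ($r{\left(O,X \right)} = 4 - \left(-2 - 5\right)^{2} = 4 - \left(-7\right)^{2} = 4 - 49 = -45$)
$\left(- \left(r{\left(5,-2 \right)} - 25\right) \left(19 + q{\left(0,0 \right)}\right)\right)^{4} = \left(- \left(-45 - 25\right) \left(19 + \frac{1}{5}\right)\right)^{4} = \left(- \frac{\left(-70\right) 96}{5}\right)^{4} = \left(\left(-1\right) \left(-1344\right)\right)^{4} = 1344^{4} = 3262849744896$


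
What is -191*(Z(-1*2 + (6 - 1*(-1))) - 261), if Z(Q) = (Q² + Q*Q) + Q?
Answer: 39346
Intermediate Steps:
Z(Q) = Q + 2*Q² (Z(Q) = (Q² + Q²) + Q = 2*Q² + Q = Q + 2*Q²)
-191*(Z(-1*2 + (6 - 1*(-1))) - 261) = -191*((-1*2 + (6 - 1*(-1)))*(1 + 2*(-1*2 + (6 - 1*(-1)))) - 261) = -191*((-2 + (6 + 1))*(1 + 2*(-2 + (6 + 1))) - 261) = -191*((-2 + 7)*(1 + 2*(-2 + 7)) - 261) = -191*(5*(1 + 2*5) - 261) = -191*(5*(1 + 10) - 261) = -191*(5*11 - 261) = -191*(55 - 261) = -191*(-206) = 39346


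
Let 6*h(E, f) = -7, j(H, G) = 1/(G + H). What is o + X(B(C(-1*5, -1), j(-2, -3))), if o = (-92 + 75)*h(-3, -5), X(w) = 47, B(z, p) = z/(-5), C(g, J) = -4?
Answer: 401/6 ≈ 66.833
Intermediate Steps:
h(E, f) = -7/6 (h(E, f) = (⅙)*(-7) = -7/6)
B(z, p) = -z/5 (B(z, p) = z*(-⅕) = -z/5)
o = 119/6 (o = (-92 + 75)*(-7/6) = -17*(-7/6) = 119/6 ≈ 19.833)
o + X(B(C(-1*5, -1), j(-2, -3))) = 119/6 + 47 = 401/6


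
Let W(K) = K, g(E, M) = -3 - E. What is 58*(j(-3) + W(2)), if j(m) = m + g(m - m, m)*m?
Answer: 464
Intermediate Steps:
j(m) = -2*m (j(m) = m + (-3 - (m - m))*m = m + (-3 - 1*0)*m = m + (-3 + 0)*m = m - 3*m = -2*m)
58*(j(-3) + W(2)) = 58*(-2*(-3) + 2) = 58*(6 + 2) = 58*8 = 464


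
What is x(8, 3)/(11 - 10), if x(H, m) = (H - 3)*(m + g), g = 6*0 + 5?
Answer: 40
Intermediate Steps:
g = 5 (g = 0 + 5 = 5)
x(H, m) = (-3 + H)*(5 + m) (x(H, m) = (H - 3)*(m + 5) = (-3 + H)*(5 + m))
x(8, 3)/(11 - 10) = (-15 - 3*3 + 5*8 + 8*3)/(11 - 10) = (-15 - 9 + 40 + 24)/1 = 1*40 = 40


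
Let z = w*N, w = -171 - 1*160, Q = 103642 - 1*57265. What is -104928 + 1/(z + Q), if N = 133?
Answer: -247000511/2354 ≈ -1.0493e+5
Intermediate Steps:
Q = 46377 (Q = 103642 - 57265 = 46377)
w = -331 (w = -171 - 160 = -331)
z = -44023 (z = -331*133 = -44023)
-104928 + 1/(z + Q) = -104928 + 1/(-44023 + 46377) = -104928 + 1/2354 = -247000511/2354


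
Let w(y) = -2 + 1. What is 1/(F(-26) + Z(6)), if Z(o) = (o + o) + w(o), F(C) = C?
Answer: -1/15 ≈ -0.066667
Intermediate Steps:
w(y) = -1
Z(o) = -1 + 2*o (Z(o) = (o + o) - 1 = 2*o - 1 = -1 + 2*o)
1/(F(-26) + Z(6)) = 1/(-26 + (-1 + 2*6)) = 1/(-26 + (-1 + 12)) = 1/(-26 + 11) = 1/(-15) = -1/15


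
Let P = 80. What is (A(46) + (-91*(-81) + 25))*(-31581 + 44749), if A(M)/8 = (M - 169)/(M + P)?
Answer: 2043041536/21 ≈ 9.7288e+7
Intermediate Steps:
A(M) = 8*(-169 + M)/(80 + M) (A(M) = 8*((M - 169)/(M + 80)) = 8*((-169 + M)/(80 + M)) = 8*(-169 + M)/(80 + M))
(A(46) + (-91*(-81) + 25))*(-31581 + 44749) = (8*(-169 + 46)/(80 + 46) + (-91*(-81) + 25))*(-31581 + 44749) = (8*(-123)/126 + (7371 + 25))*13168 = (8*(1/126)*(-123) + 7396)*13168 = (-164/21 + 7396)*13168 = (155152/21)*13168 = 2043041536/21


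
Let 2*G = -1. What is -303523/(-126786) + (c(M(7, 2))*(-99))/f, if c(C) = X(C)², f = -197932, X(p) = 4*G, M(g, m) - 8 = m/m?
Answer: 1366525493/570341058 ≈ 2.3960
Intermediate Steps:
G = -½ (G = (½)*(-1) = -½ ≈ -0.50000)
M(g, m) = 9 (M(g, m) = 8 + m/m = 8 + 1 = 9)
X(p) = -2 (X(p) = 4*(-½) = -2)
c(C) = 4 (c(C) = (-2)² = 4)
-303523/(-126786) + (c(M(7, 2))*(-99))/f = -303523/(-126786) + (4*(-99))/(-197932) = -303523*(-1/126786) - 396*(-1/197932) = 27593/11526 + 99/49483 = 1366525493/570341058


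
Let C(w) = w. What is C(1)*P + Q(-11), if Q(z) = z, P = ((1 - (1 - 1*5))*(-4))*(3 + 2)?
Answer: -111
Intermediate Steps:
P = -100 (P = ((1 - (1 - 5))*(-4))*5 = ((1 - 1*(-4))*(-4))*5 = ((1 + 4)*(-4))*5 = (5*(-4))*5 = -20*5 = -100)
C(1)*P + Q(-11) = 1*(-100) - 11 = -100 - 11 = -111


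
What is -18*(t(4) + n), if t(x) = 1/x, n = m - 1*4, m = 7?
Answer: -117/2 ≈ -58.500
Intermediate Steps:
n = 3 (n = 7 - 1*4 = 7 - 4 = 3)
-18*(t(4) + n) = -18*(1/4 + 3) = -18*13/4 = -117/2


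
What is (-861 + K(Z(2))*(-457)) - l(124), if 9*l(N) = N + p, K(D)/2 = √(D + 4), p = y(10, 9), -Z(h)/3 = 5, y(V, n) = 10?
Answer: -7883/9 - 914*I*√11 ≈ -875.89 - 3031.4*I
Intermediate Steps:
Z(h) = -15 (Z(h) = -3*5 = -15)
p = 10
K(D) = 2*√(4 + D) (K(D) = 2*√(D + 4) = 2*√(4 + D))
l(N) = 10/9 + N/9 (l(N) = (N + 10)/9 = (10 + N)/9 = 10/9 + N/9)
(-861 + K(Z(2))*(-457)) - l(124) = (-861 + (2*√(4 - 15))*(-457)) - (10/9 + (⅑)*124) = (-861 + (2*√(-11))*(-457)) - (10/9 + 124/9) = (-861 + (2*(I*√11))*(-457)) - 1*134/9 = (-861 + (2*I*√11)*(-457)) - 134/9 = (-861 - 914*I*√11) - 134/9 = -7883/9 - 914*I*√11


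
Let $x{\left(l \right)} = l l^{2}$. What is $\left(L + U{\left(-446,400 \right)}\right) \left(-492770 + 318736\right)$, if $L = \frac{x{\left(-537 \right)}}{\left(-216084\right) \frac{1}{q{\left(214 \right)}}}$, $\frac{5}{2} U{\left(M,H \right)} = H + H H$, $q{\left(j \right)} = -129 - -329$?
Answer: $- \frac{650231342456780}{18007} \approx -3.611 \cdot 10^{10}$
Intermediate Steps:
$q{\left(j \right)} = 200$ ($q{\left(j \right)} = -129 + 329 = 200$)
$x{\left(l \right)} = l^{3}$
$U{\left(M,H \right)} = \frac{2 H}{5} + \frac{2 H^{2}}{5}$ ($U{\left(M,H \right)} = \frac{2 \left(H + H H\right)}{5} = \frac{2 \left(H + H^{2}\right)}{5} = \frac{2 H}{5} + \frac{2 H^{2}}{5}$)
$L = \frac{2580902550}{18007}$ ($L = \frac{\left(-537\right)^{3}}{\left(-216084\right) \frac{1}{200}} = - \frac{154854153}{\left(-216084\right) \frac{1}{200}} = - \frac{154854153}{- \frac{54021}{50}} = \left(-154854153\right) \left(- \frac{50}{54021}\right) = \frac{2580902550}{18007} \approx 1.4333 \cdot 10^{5}$)
$\left(L + U{\left(-446,400 \right)}\right) \left(-492770 + 318736\right) = \left(\frac{2580902550}{18007} + \frac{2}{5} \cdot 400 \left(1 + 400\right)\right) \left(-492770 + 318736\right) = \left(\frac{2580902550}{18007} + \frac{2}{5} \cdot 400 \cdot 401\right) \left(-174034\right) = \left(\frac{2580902550}{18007} + 64160\right) \left(-174034\right) = \frac{3736231670}{18007} \left(-174034\right) = - \frac{650231342456780}{18007}$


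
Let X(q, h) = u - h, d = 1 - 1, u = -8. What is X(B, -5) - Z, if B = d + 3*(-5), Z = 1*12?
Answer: -15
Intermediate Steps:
d = 0
Z = 12
B = -15 (B = 0 + 3*(-5) = 0 - 15 = -15)
X(q, h) = -8 - h
X(B, -5) - Z = (-8 - 1*(-5)) - 1*12 = (-8 + 5) - 12 = -3 - 12 = -15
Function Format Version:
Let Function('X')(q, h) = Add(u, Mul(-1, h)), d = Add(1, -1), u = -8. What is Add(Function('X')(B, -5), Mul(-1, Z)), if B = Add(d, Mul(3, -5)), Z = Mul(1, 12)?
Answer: -15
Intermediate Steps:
d = 0
Z = 12
B = -15 (B = Add(0, Mul(3, -5)) = Add(0, -15) = -15)
Function('X')(q, h) = Add(-8, Mul(-1, h))
Add(Function('X')(B, -5), Mul(-1, Z)) = Add(Add(-8, Mul(-1, -5)), Mul(-1, 12)) = Add(Add(-8, 5), -12) = Add(-3, -12) = -15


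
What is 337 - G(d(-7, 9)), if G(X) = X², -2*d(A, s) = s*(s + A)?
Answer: 256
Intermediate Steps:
d(A, s) = -s*(A + s)/2 (d(A, s) = -s*(s + A)/2 = -s*(A + s)/2)
337 - G(d(-7, 9)) = 337 - (-½*9*(-7 + 9))² = 337 - (-½*9*2)² = 337 - 1*(-9)² = 337 - 1*81 = 337 - 81 = 256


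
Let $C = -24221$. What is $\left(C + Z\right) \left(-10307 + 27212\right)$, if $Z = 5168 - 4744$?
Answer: $-402288285$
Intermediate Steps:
$Z = 424$
$\left(C + Z\right) \left(-10307 + 27212\right) = \left(-24221 + 424\right) \left(-10307 + 27212\right) = \left(-23797\right) 16905 = -402288285$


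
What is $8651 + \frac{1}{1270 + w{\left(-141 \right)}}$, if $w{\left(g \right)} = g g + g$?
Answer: $\frac{181757511}{21010} \approx 8651.0$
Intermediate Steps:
$w{\left(g \right)} = g + g^{2}$ ($w{\left(g \right)} = g^{2} + g = g + g^{2}$)
$8651 + \frac{1}{1270 + w{\left(-141 \right)}} = 8651 + \frac{1}{1270 - 141 \left(1 - 141\right)} = 8651 + \frac{1}{1270 - -19740} = 8651 + \frac{1}{1270 + 19740} = 8651 + \frac{1}{21010} = \frac{181757511}{21010}$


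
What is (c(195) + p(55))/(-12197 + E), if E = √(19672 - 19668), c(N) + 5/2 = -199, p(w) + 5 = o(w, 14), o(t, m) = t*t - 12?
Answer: -1871/8130 ≈ -0.23014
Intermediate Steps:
o(t, m) = -12 + t² (o(t, m) = t² - 12 = -12 + t²)
p(w) = -17 + w² (p(w) = -5 + (-12 + w²) = -17 + w²)
c(N) = -403/2 (c(N) = -5/2 - 199 = -403/2)
E = 2 (E = √4 = 2)
(c(195) + p(55))/(-12197 + E) = (-403/2 + (-17 + 55²))/(-12197 + 2) = (-403/2 + (-17 + 3025))/(-12195) = (-403/2 + 3008)*(-1/12195) = (5613/2)*(-1/12195) = -1871/8130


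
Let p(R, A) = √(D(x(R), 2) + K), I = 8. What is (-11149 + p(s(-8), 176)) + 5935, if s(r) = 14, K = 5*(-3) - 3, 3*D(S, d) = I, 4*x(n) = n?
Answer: -5214 + I*√138/3 ≈ -5214.0 + 3.9158*I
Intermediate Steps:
x(n) = n/4
D(S, d) = 8/3 (D(S, d) = (⅓)*8 = 8/3)
K = -18 (K = -15 - 3 = -18)
p(R, A) = I*√138/3 (p(R, A) = √(8/3 - 18) = √(-46/3) = I*√138/3)
(-11149 + p(s(-8), 176)) + 5935 = (-11149 + I*√138/3) + 5935 = -5214 + I*√138/3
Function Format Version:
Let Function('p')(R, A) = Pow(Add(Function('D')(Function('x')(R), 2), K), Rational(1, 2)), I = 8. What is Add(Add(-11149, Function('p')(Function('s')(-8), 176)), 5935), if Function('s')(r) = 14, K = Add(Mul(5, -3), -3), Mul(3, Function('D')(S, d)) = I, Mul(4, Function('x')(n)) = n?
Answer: Add(-5214, Mul(Rational(1, 3), I, Pow(138, Rational(1, 2)))) ≈ Add(-5214.0, Mul(3.9158, I))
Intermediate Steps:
Function('x')(n) = Mul(Rational(1, 4), n)
Function('D')(S, d) = Rational(8, 3) (Function('D')(S, d) = Mul(Rational(1, 3), 8) = Rational(8, 3))
K = -18 (K = Add(-15, -3) = -18)
Function('p')(R, A) = Mul(Rational(1, 3), I, Pow(138, Rational(1, 2))) (Function('p')(R, A) = Pow(Add(Rational(8, 3), -18), Rational(1, 2)) = Pow(Rational(-46, 3), Rational(1, 2)) = Mul(Rational(1, 3), I, Pow(138, Rational(1, 2))))
Add(Add(-11149, Function('p')(Function('s')(-8), 176)), 5935) = Add(Add(-11149, Mul(Rational(1, 3), I, Pow(138, Rational(1, 2)))), 5935) = Add(-5214, Mul(Rational(1, 3), I, Pow(138, Rational(1, 2))))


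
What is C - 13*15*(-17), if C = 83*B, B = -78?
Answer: -3159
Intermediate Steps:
C = -6474 (C = 83*(-78) = -6474)
C - 13*15*(-17) = -6474 - 13*15*(-17) = -6474 - 195*(-17) = -6474 + 3315 = -3159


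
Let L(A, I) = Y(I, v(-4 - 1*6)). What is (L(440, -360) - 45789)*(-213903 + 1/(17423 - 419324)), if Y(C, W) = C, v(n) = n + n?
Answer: 1322443122798332/133967 ≈ 9.8714e+9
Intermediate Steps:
v(n) = 2*n
L(A, I) = I
(L(440, -360) - 45789)*(-213903 + 1/(17423 - 419324)) = (-360 - 45789)*(-213903 + 1/(17423 - 419324)) = -46149*(-213903 + 1/(-401901)) = -46149*(-213903 - 1/401901) = -46149*(-85967829604/401901) = 1322443122798332/133967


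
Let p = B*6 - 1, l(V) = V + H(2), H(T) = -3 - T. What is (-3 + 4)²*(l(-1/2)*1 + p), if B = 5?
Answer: 47/2 ≈ 23.500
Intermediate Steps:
l(V) = -5 + V (l(V) = V + (-3 - 1*2) = V + (-3 - 2) = V - 5 = -5 + V)
p = 29 (p = 5*6 - 1 = 30 - 1 = 29)
(-3 + 4)²*(l(-1/2)*1 + p) = (-3 + 4)²*((-5 - 1/2)*1 + 29) = 1²*((-5 - 1*½)*1 + 29) = 1*((-5 - ½)*1 + 29) = 1*(-11/2*1 + 29) = 1*(-11/2 + 29) = 1*(47/2) = 47/2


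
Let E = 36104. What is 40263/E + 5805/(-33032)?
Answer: 70023981/74536708 ≈ 0.93946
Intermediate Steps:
40263/E + 5805/(-33032) = 40263/36104 + 5805/(-33032) = 40263*(1/36104) + 5805*(-1/33032) = 40263/36104 - 5805/33032 = 70023981/74536708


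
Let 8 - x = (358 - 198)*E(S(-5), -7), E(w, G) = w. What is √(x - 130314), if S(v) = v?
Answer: I*√129506 ≈ 359.87*I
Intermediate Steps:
x = 808 (x = 8 - (358 - 198)*(-5) = 8 - 160*(-5) = 8 - 1*(-800) = 8 + 800 = 808)
√(x - 130314) = √(808 - 130314) = √(-129506) = I*√129506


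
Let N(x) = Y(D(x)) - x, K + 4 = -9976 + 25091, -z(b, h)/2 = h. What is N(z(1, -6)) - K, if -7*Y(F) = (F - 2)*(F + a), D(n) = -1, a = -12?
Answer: -105900/7 ≈ -15129.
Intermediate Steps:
z(b, h) = -2*h
K = 15111 (K = -4 + (-9976 + 25091) = -4 + 15115 = 15111)
Y(F) = -(-12 + F)*(-2 + F)/7 (Y(F) = -(F - 2)*(F - 12)/7 = -(-2 + F)*(-12 + F)/7 = -(-12 + F)*(-2 + F)/7)
N(x) = -39/7 - x (N(x) = (-24/7 + 2*(-1) - ⅐*(-1)²) - x = (-24/7 - 2 - ⅐*1) - x = (-24/7 - 2 - ⅐) - x = -39/7 - x)
N(z(1, -6)) - K = (-39/7 - (-2)*(-6)) - 1*15111 = (-39/7 - 1*12) - 15111 = (-39/7 - 12) - 15111 = -123/7 - 15111 = -105900/7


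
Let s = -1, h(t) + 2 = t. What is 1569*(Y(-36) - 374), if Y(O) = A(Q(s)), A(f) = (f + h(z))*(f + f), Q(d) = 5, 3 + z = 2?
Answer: -555426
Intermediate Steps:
z = -1 (z = -3 + 2 = -1)
h(t) = -2 + t
A(f) = 2*f*(-3 + f) (A(f) = (f + (-2 - 1))*(f + f) = (f - 3)*(2*f) = (-3 + f)*(2*f) = 2*f*(-3 + f))
Y(O) = 20 (Y(O) = 2*5*(-3 + 5) = 2*5*2 = 20)
1569*(Y(-36) - 374) = 1569*(20 - 374) = 1569*(-354) = -555426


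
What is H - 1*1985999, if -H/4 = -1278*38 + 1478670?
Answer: -7706423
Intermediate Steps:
H = -5720424 (H = -4*(-1278*38 + 1478670) = -4*(-48564 + 1478670) = -4*1430106 = -5720424)
H - 1*1985999 = -5720424 - 1*1985999 = -5720424 - 1985999 = -7706423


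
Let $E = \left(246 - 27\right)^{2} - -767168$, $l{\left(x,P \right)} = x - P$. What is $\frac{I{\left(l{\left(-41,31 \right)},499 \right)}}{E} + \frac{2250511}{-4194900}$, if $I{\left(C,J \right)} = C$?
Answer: $- \frac{1834758813719}{3419384642100} \approx -0.53658$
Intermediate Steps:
$E = 815129$ ($E = 219^{2} + 767168 = 47961 + 767168 = 815129$)
$\frac{I{\left(l{\left(-41,31 \right)},499 \right)}}{E} + \frac{2250511}{-4194900} = \frac{-41 - 31}{815129} + \frac{2250511}{-4194900} = \left(-41 - 31\right) \frac{1}{815129} + 2250511 \left(- \frac{1}{4194900}\right) = \left(-72\right) \frac{1}{815129} - \frac{2250511}{4194900} = - \frac{72}{815129} - \frac{2250511}{4194900} = - \frac{1834758813719}{3419384642100}$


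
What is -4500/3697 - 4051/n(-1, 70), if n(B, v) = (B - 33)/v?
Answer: 524102645/62849 ≈ 8339.1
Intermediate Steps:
n(B, v) = (-33 + B)/v
-4500/3697 - 4051/n(-1, 70) = -4500/3697 - 4051*70/(-33 - 1) = -4500*1/3697 - 4051/((1/70)*(-34)) = -4500/3697 - 4051/(-17/35) = -4500/3697 - 4051*(-35/17) = -4500/3697 + 141785/17 = 524102645/62849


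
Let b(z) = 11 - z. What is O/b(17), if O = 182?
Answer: -91/3 ≈ -30.333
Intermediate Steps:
O/b(17) = 182/(11 - 1*17) = 182/(11 - 17) = 182/(-6) = 182*(-⅙) = -91/3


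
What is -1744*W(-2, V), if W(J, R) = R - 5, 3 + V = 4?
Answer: 6976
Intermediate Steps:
V = 1 (V = -3 + 4 = 1)
W(J, R) = -5 + R
-1744*W(-2, V) = -1744*(-5 + 1) = -1744*(-4) = 6976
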